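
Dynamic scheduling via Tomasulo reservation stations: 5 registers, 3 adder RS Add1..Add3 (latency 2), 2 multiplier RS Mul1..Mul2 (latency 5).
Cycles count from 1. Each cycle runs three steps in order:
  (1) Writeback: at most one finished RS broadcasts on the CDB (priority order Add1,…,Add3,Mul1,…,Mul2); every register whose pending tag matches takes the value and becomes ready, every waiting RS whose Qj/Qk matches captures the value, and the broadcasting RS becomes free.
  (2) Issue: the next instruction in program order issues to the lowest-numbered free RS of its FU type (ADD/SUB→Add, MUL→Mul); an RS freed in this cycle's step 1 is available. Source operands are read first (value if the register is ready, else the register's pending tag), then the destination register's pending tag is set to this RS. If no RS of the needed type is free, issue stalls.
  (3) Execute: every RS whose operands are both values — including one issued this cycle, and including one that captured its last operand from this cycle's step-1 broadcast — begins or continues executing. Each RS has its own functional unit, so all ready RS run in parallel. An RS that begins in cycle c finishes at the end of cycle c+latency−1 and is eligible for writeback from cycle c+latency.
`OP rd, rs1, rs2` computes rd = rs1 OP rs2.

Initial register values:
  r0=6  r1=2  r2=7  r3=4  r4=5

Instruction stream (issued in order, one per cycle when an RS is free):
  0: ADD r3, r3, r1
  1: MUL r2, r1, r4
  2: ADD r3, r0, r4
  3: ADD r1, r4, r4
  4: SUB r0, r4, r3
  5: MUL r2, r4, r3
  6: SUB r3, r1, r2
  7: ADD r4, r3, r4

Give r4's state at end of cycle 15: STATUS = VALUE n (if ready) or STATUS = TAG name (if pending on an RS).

cycle 1: issue ADD r3<-Add1 // r0:6,r1:2,r2:7,r3:Add1,r4:5
cycle 2: issue MUL r2<-Mul1 // r0:6,r1:2,r2:Mul1,r3:Add1,r4:5
cycle 3: CDB Add1=6; issue ADD r3<-Add1 // r0:6,r1:2,r2:Mul1,r3:Add1,r4:5
cycle 4: issue ADD r1<-Add2 // r0:6,r1:Add2,r2:Mul1,r3:Add1,r4:5
cycle 5: CDB Add1=11; issue SUB r0<-Add1 // r0:Add1,r1:Add2,r2:Mul1,r3:11,r4:5
cycle 6: CDB Add2=10; issue MUL r2<-Mul2 // r0:Add1,r1:10,r2:Mul2,r3:11,r4:5
cycle 7: CDB Add1=-6; issue SUB r3<-Add1 // r0:-6,r1:10,r2:Mul2,r3:Add1,r4:5
cycle 8: CDB Mul1=10; issue ADD r4<-Add2 // r0:-6,r1:10,r2:Mul2,r3:Add1,r4:Add2
cycle 9: - // r0:-6,r1:10,r2:Mul2,r3:Add1,r4:Add2
cycle 10: - // r0:-6,r1:10,r2:Mul2,r3:Add1,r4:Add2
cycle 11: CDB Mul2=55 // r0:-6,r1:10,r2:55,r3:Add1,r4:Add2
cycle 12: - // r0:-6,r1:10,r2:55,r3:Add1,r4:Add2
cycle 13: CDB Add1=-45 // r0:-6,r1:10,r2:55,r3:-45,r4:Add2
cycle 14: - // r0:-6,r1:10,r2:55,r3:-45,r4:Add2
cycle 15: CDB Add2=-40 // r0:-6,r1:10,r2:55,r3:-45,r4:-40

STATUS = VALUE -40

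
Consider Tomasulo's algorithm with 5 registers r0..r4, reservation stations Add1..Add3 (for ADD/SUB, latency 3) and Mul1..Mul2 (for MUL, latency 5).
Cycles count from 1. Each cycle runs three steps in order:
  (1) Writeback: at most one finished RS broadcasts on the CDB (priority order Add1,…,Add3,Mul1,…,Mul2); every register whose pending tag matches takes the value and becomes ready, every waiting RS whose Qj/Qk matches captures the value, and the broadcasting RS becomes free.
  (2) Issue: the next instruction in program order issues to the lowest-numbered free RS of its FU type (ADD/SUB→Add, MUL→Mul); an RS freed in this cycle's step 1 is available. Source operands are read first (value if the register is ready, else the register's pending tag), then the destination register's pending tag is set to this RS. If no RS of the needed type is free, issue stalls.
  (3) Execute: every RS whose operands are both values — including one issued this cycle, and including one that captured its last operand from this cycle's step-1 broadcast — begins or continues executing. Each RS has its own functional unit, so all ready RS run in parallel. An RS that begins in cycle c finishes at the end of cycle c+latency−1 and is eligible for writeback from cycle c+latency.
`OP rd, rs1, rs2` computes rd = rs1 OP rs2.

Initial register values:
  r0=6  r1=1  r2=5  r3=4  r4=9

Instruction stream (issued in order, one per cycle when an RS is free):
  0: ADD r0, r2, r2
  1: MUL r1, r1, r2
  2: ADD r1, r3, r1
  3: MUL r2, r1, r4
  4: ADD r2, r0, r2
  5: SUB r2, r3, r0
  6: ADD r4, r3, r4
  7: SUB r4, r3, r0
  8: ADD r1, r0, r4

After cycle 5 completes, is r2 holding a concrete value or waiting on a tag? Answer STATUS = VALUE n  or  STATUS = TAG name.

STATUS = TAG Add1

cycle 1: issue ADD r0<-Add1 // r0:Add1,r1:1,r2:5,r3:4,r4:9
cycle 2: issue MUL r1<-Mul1 // r0:Add1,r1:Mul1,r2:5,r3:4,r4:9
cycle 3: issue ADD r1<-Add2 // r0:Add1,r1:Add2,r2:5,r3:4,r4:9
cycle 4: CDB Add1=10; issue MUL r2<-Mul2 // r0:10,r1:Add2,r2:Mul2,r3:4,r4:9
cycle 5: issue ADD r2<-Add1 // r0:10,r1:Add2,r2:Add1,r3:4,r4:9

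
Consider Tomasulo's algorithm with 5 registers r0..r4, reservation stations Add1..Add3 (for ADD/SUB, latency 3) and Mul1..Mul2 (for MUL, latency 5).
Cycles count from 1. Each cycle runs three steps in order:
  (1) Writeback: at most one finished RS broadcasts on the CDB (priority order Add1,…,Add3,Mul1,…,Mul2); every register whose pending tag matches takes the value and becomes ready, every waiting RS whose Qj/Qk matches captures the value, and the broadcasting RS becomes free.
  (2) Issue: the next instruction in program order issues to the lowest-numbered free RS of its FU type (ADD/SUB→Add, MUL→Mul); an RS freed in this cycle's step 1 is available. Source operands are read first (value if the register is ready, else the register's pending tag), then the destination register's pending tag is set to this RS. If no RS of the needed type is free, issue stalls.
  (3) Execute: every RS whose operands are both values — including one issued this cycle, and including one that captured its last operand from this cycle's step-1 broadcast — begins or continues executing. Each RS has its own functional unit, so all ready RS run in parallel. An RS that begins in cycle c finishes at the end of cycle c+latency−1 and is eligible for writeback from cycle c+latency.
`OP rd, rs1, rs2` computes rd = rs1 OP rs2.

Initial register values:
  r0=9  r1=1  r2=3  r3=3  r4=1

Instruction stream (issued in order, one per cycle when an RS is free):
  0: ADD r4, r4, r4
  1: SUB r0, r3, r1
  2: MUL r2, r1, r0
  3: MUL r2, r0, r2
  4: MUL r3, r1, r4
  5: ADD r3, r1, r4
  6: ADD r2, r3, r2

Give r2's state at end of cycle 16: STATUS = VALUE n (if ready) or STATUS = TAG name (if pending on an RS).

STATUS = TAG Add2

c1: issue ADD r4<-Add1 | r0:9,r1:1,r2:3,r3:3,r4:Add1
c2: issue SUB r0<-Add2 | r0:Add2,r1:1,r2:3,r3:3,r4:Add1
c3: issue MUL r2<-Mul1 | r0:Add2,r1:1,r2:Mul1,r3:3,r4:Add1
c4: CDB Add1=2; issue MUL r2<-Mul2 | r0:Add2,r1:1,r2:Mul2,r3:3,r4:2
c5: CDB Add2=2; stall | r0:2,r1:1,r2:Mul2,r3:3,r4:2
c6: stall | r0:2,r1:1,r2:Mul2,r3:3,r4:2
c7: stall | r0:2,r1:1,r2:Mul2,r3:3,r4:2
c8: stall | r0:2,r1:1,r2:Mul2,r3:3,r4:2
c9: stall | r0:2,r1:1,r2:Mul2,r3:3,r4:2
c10: CDB Mul1=2; issue MUL r3<-Mul1 | r0:2,r1:1,r2:Mul2,r3:Mul1,r4:2
c11: issue ADD r3<-Add1 | r0:2,r1:1,r2:Mul2,r3:Add1,r4:2
c12: issue ADD r2<-Add2 | r0:2,r1:1,r2:Add2,r3:Add1,r4:2
c13: - | r0:2,r1:1,r2:Add2,r3:Add1,r4:2
c14: CDB Add1=3 | r0:2,r1:1,r2:Add2,r3:3,r4:2
c15: CDB Mul1=2 | r0:2,r1:1,r2:Add2,r3:3,r4:2
c16: CDB Mul2=4 | r0:2,r1:1,r2:Add2,r3:3,r4:2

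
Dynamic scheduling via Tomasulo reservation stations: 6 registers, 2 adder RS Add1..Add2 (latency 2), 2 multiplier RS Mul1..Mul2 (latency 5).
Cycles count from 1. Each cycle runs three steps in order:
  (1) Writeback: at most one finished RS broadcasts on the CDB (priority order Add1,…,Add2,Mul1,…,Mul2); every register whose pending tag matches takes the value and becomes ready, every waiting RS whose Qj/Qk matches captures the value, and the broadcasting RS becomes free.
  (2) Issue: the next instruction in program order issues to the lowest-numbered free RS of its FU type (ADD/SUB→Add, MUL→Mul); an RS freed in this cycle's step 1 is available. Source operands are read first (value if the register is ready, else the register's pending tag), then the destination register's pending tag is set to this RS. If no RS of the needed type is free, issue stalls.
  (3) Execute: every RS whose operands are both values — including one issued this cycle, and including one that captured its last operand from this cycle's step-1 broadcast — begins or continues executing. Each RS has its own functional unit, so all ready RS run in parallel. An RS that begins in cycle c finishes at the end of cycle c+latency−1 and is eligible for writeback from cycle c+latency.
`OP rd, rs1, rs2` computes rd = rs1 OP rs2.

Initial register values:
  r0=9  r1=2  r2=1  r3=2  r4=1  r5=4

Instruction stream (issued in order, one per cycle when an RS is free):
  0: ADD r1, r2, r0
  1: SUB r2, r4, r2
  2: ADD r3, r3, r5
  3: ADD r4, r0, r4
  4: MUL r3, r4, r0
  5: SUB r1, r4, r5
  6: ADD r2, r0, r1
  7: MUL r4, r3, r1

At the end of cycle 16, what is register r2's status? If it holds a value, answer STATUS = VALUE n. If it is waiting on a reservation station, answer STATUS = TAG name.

cycle 1: issue ADD r1<-Add1 // r0:9,r1:Add1,r2:1,r3:2,r4:1,r5:4
cycle 2: issue SUB r2<-Add2 // r0:9,r1:Add1,r2:Add2,r3:2,r4:1,r5:4
cycle 3: CDB Add1=10; issue ADD r3<-Add1 // r0:9,r1:10,r2:Add2,r3:Add1,r4:1,r5:4
cycle 4: CDB Add2=0; issue ADD r4<-Add2 // r0:9,r1:10,r2:0,r3:Add1,r4:Add2,r5:4
cycle 5: CDB Add1=6; issue MUL r3<-Mul1 // r0:9,r1:10,r2:0,r3:Mul1,r4:Add2,r5:4
cycle 6: CDB Add2=10; issue SUB r1<-Add1 // r0:9,r1:Add1,r2:0,r3:Mul1,r4:10,r5:4
cycle 7: issue ADD r2<-Add2 // r0:9,r1:Add1,r2:Add2,r3:Mul1,r4:10,r5:4
cycle 8: CDB Add1=6; issue MUL r4<-Mul2 // r0:9,r1:6,r2:Add2,r3:Mul1,r4:Mul2,r5:4
cycle 9: - // r0:9,r1:6,r2:Add2,r3:Mul1,r4:Mul2,r5:4
cycle 10: CDB Add2=15 // r0:9,r1:6,r2:15,r3:Mul1,r4:Mul2,r5:4
cycle 11: CDB Mul1=90 // r0:9,r1:6,r2:15,r3:90,r4:Mul2,r5:4
cycle 12: - // r0:9,r1:6,r2:15,r3:90,r4:Mul2,r5:4
cycle 13: - // r0:9,r1:6,r2:15,r3:90,r4:Mul2,r5:4
cycle 14: - // r0:9,r1:6,r2:15,r3:90,r4:Mul2,r5:4
cycle 15: - // r0:9,r1:6,r2:15,r3:90,r4:Mul2,r5:4
cycle 16: CDB Mul2=540 // r0:9,r1:6,r2:15,r3:90,r4:540,r5:4

STATUS = VALUE 15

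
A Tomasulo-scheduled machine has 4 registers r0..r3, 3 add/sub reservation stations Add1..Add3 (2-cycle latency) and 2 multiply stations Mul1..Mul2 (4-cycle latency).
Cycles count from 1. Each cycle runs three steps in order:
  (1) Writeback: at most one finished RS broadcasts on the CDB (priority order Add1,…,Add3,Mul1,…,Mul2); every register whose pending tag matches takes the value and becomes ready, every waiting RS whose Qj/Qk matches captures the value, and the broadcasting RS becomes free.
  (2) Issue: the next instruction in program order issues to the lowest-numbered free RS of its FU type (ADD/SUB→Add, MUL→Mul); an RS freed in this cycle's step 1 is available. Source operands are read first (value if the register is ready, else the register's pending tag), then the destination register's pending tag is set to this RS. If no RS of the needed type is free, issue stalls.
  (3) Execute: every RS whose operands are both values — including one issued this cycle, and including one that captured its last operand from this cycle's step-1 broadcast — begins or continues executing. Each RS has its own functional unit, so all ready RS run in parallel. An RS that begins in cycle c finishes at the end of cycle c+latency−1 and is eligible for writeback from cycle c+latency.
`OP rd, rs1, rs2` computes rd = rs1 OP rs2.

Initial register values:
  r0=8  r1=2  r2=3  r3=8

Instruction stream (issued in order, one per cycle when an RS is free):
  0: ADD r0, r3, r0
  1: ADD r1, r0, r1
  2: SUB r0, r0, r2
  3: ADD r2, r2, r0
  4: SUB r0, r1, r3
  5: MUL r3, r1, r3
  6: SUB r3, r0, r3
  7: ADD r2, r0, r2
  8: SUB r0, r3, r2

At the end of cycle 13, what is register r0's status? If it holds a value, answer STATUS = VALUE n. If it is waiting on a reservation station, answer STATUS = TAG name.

  c1: issue ADD r0<-Add1  regs: r0:Add1,r1:2,r2:3,r3:8
  c2: issue ADD r1<-Add2  regs: r0:Add1,r1:Add2,r2:3,r3:8
  c3: CDB Add1=16; issue SUB r0<-Add1  regs: r0:Add1,r1:Add2,r2:3,r3:8
  c4: issue ADD r2<-Add3  regs: r0:Add1,r1:Add2,r2:Add3,r3:8
  c5: CDB Add1=13; issue SUB r0<-Add1  regs: r0:Add1,r1:Add2,r2:Add3,r3:8
  c6: CDB Add2=18; issue MUL r3<-Mul1  regs: r0:Add1,r1:18,r2:Add3,r3:Mul1
  c7: CDB Add3=16; issue SUB r3<-Add2  regs: r0:Add1,r1:18,r2:16,r3:Add2
  c8: CDB Add1=10; issue ADD r2<-Add1  regs: r0:10,r1:18,r2:Add1,r3:Add2
  c9: issue SUB r0<-Add3  regs: r0:Add3,r1:18,r2:Add1,r3:Add2
  c10: CDB Add1=26  regs: r0:Add3,r1:18,r2:26,r3:Add2
  c11: CDB Mul1=144  regs: r0:Add3,r1:18,r2:26,r3:Add2
  c12: -  regs: r0:Add3,r1:18,r2:26,r3:Add2
  c13: CDB Add2=-134  regs: r0:Add3,r1:18,r2:26,r3:-134

STATUS = TAG Add3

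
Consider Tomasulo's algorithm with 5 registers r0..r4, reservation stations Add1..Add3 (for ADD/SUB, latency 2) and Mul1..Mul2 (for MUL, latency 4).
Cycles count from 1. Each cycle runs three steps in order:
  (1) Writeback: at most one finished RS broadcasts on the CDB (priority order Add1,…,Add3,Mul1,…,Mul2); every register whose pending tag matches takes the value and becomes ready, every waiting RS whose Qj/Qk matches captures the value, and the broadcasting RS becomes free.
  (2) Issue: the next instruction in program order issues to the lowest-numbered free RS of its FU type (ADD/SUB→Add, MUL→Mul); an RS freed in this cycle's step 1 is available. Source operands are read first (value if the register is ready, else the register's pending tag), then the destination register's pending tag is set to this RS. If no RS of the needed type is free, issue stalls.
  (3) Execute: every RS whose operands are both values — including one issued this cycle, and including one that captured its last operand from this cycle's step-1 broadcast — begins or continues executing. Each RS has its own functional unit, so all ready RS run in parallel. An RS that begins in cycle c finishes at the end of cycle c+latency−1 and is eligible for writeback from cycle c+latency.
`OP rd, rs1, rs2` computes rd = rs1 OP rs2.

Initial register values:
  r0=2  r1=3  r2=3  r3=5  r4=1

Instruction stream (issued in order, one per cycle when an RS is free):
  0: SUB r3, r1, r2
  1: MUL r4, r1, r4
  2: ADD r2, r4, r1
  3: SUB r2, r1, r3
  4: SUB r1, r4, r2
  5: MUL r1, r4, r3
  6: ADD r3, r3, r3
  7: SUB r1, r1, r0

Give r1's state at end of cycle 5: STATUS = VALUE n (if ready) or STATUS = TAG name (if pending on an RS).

STATUS = TAG Add3

  c1: issue SUB r3<-Add1  regs: r0:2,r1:3,r2:3,r3:Add1,r4:1
  c2: issue MUL r4<-Mul1  regs: r0:2,r1:3,r2:3,r3:Add1,r4:Mul1
  c3: CDB Add1=0; issue ADD r2<-Add1  regs: r0:2,r1:3,r2:Add1,r3:0,r4:Mul1
  c4: issue SUB r2<-Add2  regs: r0:2,r1:3,r2:Add2,r3:0,r4:Mul1
  c5: issue SUB r1<-Add3  regs: r0:2,r1:Add3,r2:Add2,r3:0,r4:Mul1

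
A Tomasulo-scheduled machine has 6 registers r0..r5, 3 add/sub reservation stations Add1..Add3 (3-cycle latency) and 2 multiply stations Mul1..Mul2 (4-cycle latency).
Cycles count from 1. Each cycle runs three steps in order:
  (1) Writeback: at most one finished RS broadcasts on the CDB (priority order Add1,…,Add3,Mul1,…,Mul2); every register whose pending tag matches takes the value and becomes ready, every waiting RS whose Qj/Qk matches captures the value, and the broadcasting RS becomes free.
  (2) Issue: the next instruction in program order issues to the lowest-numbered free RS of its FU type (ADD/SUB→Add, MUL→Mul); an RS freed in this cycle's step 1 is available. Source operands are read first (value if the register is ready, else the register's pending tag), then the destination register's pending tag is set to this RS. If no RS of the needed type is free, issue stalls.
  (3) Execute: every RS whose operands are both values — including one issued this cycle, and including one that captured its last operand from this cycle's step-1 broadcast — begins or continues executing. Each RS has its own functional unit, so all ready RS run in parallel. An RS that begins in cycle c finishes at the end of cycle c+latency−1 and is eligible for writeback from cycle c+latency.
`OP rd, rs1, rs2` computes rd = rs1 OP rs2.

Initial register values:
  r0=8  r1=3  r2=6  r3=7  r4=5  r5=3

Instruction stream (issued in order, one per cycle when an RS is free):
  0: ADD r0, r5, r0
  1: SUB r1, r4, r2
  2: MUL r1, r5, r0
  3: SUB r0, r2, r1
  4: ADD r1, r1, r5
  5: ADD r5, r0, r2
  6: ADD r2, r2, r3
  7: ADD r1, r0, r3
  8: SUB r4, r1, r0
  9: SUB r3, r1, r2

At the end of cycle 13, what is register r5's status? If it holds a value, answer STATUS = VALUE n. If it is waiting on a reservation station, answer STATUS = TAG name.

c1: issue ADD r0<-Add1 | r0:Add1,r1:3,r2:6,r3:7,r4:5,r5:3
c2: issue SUB r1<-Add2 | r0:Add1,r1:Add2,r2:6,r3:7,r4:5,r5:3
c3: issue MUL r1<-Mul1 | r0:Add1,r1:Mul1,r2:6,r3:7,r4:5,r5:3
c4: CDB Add1=11; issue SUB r0<-Add1 | r0:Add1,r1:Mul1,r2:6,r3:7,r4:5,r5:3
c5: CDB Add2=-1; issue ADD r1<-Add2 | r0:Add1,r1:Add2,r2:6,r3:7,r4:5,r5:3
c6: issue ADD r5<-Add3 | r0:Add1,r1:Add2,r2:6,r3:7,r4:5,r5:Add3
c7: stall | r0:Add1,r1:Add2,r2:6,r3:7,r4:5,r5:Add3
c8: CDB Mul1=33; stall | r0:Add1,r1:Add2,r2:6,r3:7,r4:5,r5:Add3
c9: stall | r0:Add1,r1:Add2,r2:6,r3:7,r4:5,r5:Add3
c10: stall | r0:Add1,r1:Add2,r2:6,r3:7,r4:5,r5:Add3
c11: CDB Add1=-27; issue ADD r2<-Add1 | r0:-27,r1:Add2,r2:Add1,r3:7,r4:5,r5:Add3
c12: CDB Add2=36; issue ADD r1<-Add2 | r0:-27,r1:Add2,r2:Add1,r3:7,r4:5,r5:Add3
c13: stall | r0:-27,r1:Add2,r2:Add1,r3:7,r4:5,r5:Add3

STATUS = TAG Add3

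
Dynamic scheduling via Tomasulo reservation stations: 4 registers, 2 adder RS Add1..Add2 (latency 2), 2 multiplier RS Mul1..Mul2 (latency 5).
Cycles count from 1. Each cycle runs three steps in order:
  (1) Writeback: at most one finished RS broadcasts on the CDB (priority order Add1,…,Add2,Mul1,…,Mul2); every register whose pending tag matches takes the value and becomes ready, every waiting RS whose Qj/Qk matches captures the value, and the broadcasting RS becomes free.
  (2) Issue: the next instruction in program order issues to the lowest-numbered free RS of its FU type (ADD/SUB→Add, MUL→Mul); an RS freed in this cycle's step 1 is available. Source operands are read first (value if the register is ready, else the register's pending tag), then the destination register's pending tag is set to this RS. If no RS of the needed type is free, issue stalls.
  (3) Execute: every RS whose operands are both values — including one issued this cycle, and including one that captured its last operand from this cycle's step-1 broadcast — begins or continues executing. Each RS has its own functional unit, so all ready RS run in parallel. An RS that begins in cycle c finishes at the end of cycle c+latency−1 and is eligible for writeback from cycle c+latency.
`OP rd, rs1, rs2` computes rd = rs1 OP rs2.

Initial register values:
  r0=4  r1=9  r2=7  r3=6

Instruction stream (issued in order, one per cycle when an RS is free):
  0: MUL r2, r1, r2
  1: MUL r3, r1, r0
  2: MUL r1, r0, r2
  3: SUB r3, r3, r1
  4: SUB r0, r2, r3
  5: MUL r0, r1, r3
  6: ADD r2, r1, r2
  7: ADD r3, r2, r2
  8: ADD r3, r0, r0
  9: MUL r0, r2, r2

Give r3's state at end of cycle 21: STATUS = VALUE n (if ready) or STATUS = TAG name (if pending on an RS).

c1: issue MUL r2<-Mul1 | r0:4,r1:9,r2:Mul1,r3:6
c2: issue MUL r3<-Mul2 | r0:4,r1:9,r2:Mul1,r3:Mul2
c3: stall | r0:4,r1:9,r2:Mul1,r3:Mul2
c4: stall | r0:4,r1:9,r2:Mul1,r3:Mul2
c5: stall | r0:4,r1:9,r2:Mul1,r3:Mul2
c6: CDB Mul1=63; issue MUL r1<-Mul1 | r0:4,r1:Mul1,r2:63,r3:Mul2
c7: CDB Mul2=36; issue SUB r3<-Add1 | r0:4,r1:Mul1,r2:63,r3:Add1
c8: issue SUB r0<-Add2 | r0:Add2,r1:Mul1,r2:63,r3:Add1
c9: issue MUL r0<-Mul2 | r0:Mul2,r1:Mul1,r2:63,r3:Add1
c10: stall | r0:Mul2,r1:Mul1,r2:63,r3:Add1
c11: CDB Mul1=252; stall | r0:Mul2,r1:252,r2:63,r3:Add1
c12: stall | r0:Mul2,r1:252,r2:63,r3:Add1
c13: CDB Add1=-216; issue ADD r2<-Add1 | r0:Mul2,r1:252,r2:Add1,r3:-216
c14: stall | r0:Mul2,r1:252,r2:Add1,r3:-216
c15: CDB Add1=315; issue ADD r3<-Add1 | r0:Mul2,r1:252,r2:315,r3:Add1
c16: CDB Add2=279; issue ADD r3<-Add2 | r0:Mul2,r1:252,r2:315,r3:Add2
c17: CDB Add1=630; issue MUL r0<-Mul1 | r0:Mul1,r1:252,r2:315,r3:Add2
c18: CDB Mul2=-54432 | r0:Mul1,r1:252,r2:315,r3:Add2
c19: - | r0:Mul1,r1:252,r2:315,r3:Add2
c20: CDB Add2=-108864 | r0:Mul1,r1:252,r2:315,r3:-108864
c21: - | r0:Mul1,r1:252,r2:315,r3:-108864

STATUS = VALUE -108864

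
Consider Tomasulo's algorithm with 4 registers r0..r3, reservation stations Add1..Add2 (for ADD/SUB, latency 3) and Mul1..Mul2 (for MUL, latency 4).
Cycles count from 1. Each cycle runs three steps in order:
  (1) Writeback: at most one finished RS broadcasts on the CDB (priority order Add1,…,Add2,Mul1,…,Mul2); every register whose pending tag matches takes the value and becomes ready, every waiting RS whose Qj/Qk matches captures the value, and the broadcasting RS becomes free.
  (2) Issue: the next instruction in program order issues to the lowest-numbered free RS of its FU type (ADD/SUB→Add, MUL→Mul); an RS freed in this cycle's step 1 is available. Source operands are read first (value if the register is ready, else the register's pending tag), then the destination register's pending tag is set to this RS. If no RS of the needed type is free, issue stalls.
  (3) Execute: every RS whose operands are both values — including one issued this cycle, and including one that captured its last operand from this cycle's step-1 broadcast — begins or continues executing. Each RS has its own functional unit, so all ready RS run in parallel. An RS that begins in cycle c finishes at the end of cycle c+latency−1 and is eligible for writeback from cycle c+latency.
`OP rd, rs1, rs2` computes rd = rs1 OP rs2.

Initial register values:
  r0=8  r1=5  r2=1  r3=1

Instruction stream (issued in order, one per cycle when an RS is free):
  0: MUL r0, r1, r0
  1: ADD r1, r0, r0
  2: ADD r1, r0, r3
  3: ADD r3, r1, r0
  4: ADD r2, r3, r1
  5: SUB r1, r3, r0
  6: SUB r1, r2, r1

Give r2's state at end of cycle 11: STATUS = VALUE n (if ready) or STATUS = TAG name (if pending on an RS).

STATUS = TAG Add2

  c1: issue MUL r0<-Mul1  regs: r0:Mul1,r1:5,r2:1,r3:1
  c2: issue ADD r1<-Add1  regs: r0:Mul1,r1:Add1,r2:1,r3:1
  c3: issue ADD r1<-Add2  regs: r0:Mul1,r1:Add2,r2:1,r3:1
  c4: stall  regs: r0:Mul1,r1:Add2,r2:1,r3:1
  c5: CDB Mul1=40; stall  regs: r0:40,r1:Add2,r2:1,r3:1
  c6: stall  regs: r0:40,r1:Add2,r2:1,r3:1
  c7: stall  regs: r0:40,r1:Add2,r2:1,r3:1
  c8: CDB Add1=80; issue ADD r3<-Add1  regs: r0:40,r1:Add2,r2:1,r3:Add1
  c9: CDB Add2=41; issue ADD r2<-Add2  regs: r0:40,r1:41,r2:Add2,r3:Add1
  c10: stall  regs: r0:40,r1:41,r2:Add2,r3:Add1
  c11: stall  regs: r0:40,r1:41,r2:Add2,r3:Add1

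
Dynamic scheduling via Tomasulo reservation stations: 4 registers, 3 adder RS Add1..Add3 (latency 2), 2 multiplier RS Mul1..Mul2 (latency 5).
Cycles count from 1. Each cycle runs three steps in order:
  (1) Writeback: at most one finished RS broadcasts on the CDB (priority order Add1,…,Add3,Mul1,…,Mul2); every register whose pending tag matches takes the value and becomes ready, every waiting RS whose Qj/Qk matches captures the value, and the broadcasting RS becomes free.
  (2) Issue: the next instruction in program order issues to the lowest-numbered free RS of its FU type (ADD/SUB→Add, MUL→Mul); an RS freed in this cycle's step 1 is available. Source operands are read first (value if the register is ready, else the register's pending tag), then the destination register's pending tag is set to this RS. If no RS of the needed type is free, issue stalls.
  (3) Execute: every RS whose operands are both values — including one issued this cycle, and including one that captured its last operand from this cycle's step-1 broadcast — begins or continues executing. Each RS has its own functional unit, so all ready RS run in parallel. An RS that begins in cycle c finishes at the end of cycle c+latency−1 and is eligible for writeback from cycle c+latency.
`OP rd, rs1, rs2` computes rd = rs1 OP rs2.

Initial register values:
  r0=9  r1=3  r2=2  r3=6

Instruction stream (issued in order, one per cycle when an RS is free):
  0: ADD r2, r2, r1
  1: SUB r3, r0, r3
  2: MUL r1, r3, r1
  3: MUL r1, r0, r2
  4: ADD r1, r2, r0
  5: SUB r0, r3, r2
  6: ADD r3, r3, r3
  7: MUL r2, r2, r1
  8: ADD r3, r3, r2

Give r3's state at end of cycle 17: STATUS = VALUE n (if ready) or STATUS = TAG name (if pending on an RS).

c1: issue ADD r2<-Add1 | r0:9,r1:3,r2:Add1,r3:6
c2: issue SUB r3<-Add2 | r0:9,r1:3,r2:Add1,r3:Add2
c3: CDB Add1=5; issue MUL r1<-Mul1 | r0:9,r1:Mul1,r2:5,r3:Add2
c4: CDB Add2=3; issue MUL r1<-Mul2 | r0:9,r1:Mul2,r2:5,r3:3
c5: issue ADD r1<-Add1 | r0:9,r1:Add1,r2:5,r3:3
c6: issue SUB r0<-Add2 | r0:Add2,r1:Add1,r2:5,r3:3
c7: CDB Add1=14; issue ADD r3<-Add1 | r0:Add2,r1:14,r2:5,r3:Add1
c8: CDB Add2=-2; stall | r0:-2,r1:14,r2:5,r3:Add1
c9: CDB Add1=6; stall | r0:-2,r1:14,r2:5,r3:6
c10: CDB Mul1=9; issue MUL r2<-Mul1 | r0:-2,r1:14,r2:Mul1,r3:6
c11: CDB Mul2=45; issue ADD r3<-Add1 | r0:-2,r1:14,r2:Mul1,r3:Add1
c12: - | r0:-2,r1:14,r2:Mul1,r3:Add1
c13: - | r0:-2,r1:14,r2:Mul1,r3:Add1
c14: - | r0:-2,r1:14,r2:Mul1,r3:Add1
c15: CDB Mul1=70 | r0:-2,r1:14,r2:70,r3:Add1
c16: - | r0:-2,r1:14,r2:70,r3:Add1
c17: CDB Add1=76 | r0:-2,r1:14,r2:70,r3:76

STATUS = VALUE 76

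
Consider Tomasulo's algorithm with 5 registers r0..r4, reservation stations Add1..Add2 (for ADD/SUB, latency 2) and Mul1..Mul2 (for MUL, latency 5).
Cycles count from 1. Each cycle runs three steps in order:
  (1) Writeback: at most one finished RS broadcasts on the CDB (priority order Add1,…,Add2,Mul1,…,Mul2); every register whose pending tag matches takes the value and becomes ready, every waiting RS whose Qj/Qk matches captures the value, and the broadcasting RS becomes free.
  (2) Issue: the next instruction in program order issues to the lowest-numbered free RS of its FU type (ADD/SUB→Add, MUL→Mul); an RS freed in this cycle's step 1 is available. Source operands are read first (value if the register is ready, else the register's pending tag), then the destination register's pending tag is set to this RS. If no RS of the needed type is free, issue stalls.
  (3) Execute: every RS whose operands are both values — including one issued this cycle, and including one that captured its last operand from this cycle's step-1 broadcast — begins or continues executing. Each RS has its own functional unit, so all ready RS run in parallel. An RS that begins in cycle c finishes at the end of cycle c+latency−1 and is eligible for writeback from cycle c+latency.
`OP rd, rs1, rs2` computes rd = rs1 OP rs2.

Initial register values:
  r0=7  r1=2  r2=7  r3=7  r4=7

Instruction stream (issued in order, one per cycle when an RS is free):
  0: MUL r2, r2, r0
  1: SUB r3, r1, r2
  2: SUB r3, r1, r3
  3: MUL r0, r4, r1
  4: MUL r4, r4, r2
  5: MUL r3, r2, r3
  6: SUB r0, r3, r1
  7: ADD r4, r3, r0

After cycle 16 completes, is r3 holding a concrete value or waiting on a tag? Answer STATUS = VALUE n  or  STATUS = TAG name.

STATUS = VALUE 2401

  c1: issue MUL r2<-Mul1  regs: r0:7,r1:2,r2:Mul1,r3:7,r4:7
  c2: issue SUB r3<-Add1  regs: r0:7,r1:2,r2:Mul1,r3:Add1,r4:7
  c3: issue SUB r3<-Add2  regs: r0:7,r1:2,r2:Mul1,r3:Add2,r4:7
  c4: issue MUL r0<-Mul2  regs: r0:Mul2,r1:2,r2:Mul1,r3:Add2,r4:7
  c5: stall  regs: r0:Mul2,r1:2,r2:Mul1,r3:Add2,r4:7
  c6: CDB Mul1=49; issue MUL r4<-Mul1  regs: r0:Mul2,r1:2,r2:49,r3:Add2,r4:Mul1
  c7: stall  regs: r0:Mul2,r1:2,r2:49,r3:Add2,r4:Mul1
  c8: CDB Add1=-47; stall  regs: r0:Mul2,r1:2,r2:49,r3:Add2,r4:Mul1
  c9: CDB Mul2=14; issue MUL r3<-Mul2  regs: r0:14,r1:2,r2:49,r3:Mul2,r4:Mul1
  c10: CDB Add2=49; issue SUB r0<-Add1  regs: r0:Add1,r1:2,r2:49,r3:Mul2,r4:Mul1
  c11: CDB Mul1=343; issue ADD r4<-Add2  regs: r0:Add1,r1:2,r2:49,r3:Mul2,r4:Add2
  c12: -  regs: r0:Add1,r1:2,r2:49,r3:Mul2,r4:Add2
  c13: -  regs: r0:Add1,r1:2,r2:49,r3:Mul2,r4:Add2
  c14: -  regs: r0:Add1,r1:2,r2:49,r3:Mul2,r4:Add2
  c15: CDB Mul2=2401  regs: r0:Add1,r1:2,r2:49,r3:2401,r4:Add2
  c16: -  regs: r0:Add1,r1:2,r2:49,r3:2401,r4:Add2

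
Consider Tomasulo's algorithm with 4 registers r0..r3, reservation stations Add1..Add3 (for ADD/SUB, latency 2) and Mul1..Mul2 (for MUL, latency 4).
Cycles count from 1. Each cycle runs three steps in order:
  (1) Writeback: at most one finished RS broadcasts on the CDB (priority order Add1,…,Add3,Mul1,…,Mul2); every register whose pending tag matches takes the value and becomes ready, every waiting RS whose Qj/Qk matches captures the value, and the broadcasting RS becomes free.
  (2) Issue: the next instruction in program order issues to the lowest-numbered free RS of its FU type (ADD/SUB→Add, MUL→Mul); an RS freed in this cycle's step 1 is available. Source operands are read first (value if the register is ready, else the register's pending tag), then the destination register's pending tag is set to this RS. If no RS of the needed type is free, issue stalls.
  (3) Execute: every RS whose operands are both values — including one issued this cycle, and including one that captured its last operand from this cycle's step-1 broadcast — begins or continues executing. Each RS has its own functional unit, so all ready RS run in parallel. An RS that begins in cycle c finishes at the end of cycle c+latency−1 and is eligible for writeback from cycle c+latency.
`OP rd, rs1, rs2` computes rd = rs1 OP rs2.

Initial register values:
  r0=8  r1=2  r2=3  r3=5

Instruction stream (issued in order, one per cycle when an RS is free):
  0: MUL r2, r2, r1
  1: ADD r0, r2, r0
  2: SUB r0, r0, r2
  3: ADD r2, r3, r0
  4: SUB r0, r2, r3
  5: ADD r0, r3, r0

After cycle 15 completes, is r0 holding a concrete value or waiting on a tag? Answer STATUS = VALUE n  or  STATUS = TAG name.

c1: issue MUL r2<-Mul1 | r0:8,r1:2,r2:Mul1,r3:5
c2: issue ADD r0<-Add1 | r0:Add1,r1:2,r2:Mul1,r3:5
c3: issue SUB r0<-Add2 | r0:Add2,r1:2,r2:Mul1,r3:5
c4: issue ADD r2<-Add3 | r0:Add2,r1:2,r2:Add3,r3:5
c5: CDB Mul1=6; stall | r0:Add2,r1:2,r2:Add3,r3:5
c6: stall | r0:Add2,r1:2,r2:Add3,r3:5
c7: CDB Add1=14; issue SUB r0<-Add1 | r0:Add1,r1:2,r2:Add3,r3:5
c8: stall | r0:Add1,r1:2,r2:Add3,r3:5
c9: CDB Add2=8; issue ADD r0<-Add2 | r0:Add2,r1:2,r2:Add3,r3:5
c10: - | r0:Add2,r1:2,r2:Add3,r3:5
c11: CDB Add3=13 | r0:Add2,r1:2,r2:13,r3:5
c12: - | r0:Add2,r1:2,r2:13,r3:5
c13: CDB Add1=8 | r0:Add2,r1:2,r2:13,r3:5
c14: - | r0:Add2,r1:2,r2:13,r3:5
c15: CDB Add2=13 | r0:13,r1:2,r2:13,r3:5

STATUS = VALUE 13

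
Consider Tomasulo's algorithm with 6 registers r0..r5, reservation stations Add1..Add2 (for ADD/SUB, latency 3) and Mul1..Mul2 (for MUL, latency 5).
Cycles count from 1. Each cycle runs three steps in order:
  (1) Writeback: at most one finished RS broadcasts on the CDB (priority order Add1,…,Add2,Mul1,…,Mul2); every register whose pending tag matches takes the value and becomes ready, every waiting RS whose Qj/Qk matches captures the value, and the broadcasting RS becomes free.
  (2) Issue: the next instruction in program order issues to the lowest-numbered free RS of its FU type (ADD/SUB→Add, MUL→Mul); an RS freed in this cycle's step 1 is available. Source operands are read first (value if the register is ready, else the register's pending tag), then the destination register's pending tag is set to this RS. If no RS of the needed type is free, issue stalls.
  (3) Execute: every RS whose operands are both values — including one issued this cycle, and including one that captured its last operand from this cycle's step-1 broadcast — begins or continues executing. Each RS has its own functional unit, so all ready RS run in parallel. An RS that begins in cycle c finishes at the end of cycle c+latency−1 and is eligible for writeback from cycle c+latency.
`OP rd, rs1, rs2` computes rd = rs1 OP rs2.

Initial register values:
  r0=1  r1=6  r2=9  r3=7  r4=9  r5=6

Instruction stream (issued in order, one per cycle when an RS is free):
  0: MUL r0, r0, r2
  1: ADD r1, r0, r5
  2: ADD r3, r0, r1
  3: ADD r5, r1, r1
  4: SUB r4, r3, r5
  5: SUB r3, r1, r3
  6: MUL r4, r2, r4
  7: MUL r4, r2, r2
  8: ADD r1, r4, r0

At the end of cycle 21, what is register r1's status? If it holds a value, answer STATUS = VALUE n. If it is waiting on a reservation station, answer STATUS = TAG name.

STATUS = TAG Add1

c1: issue MUL r0<-Mul1 | r0:Mul1,r1:6,r2:9,r3:7,r4:9,r5:6
c2: issue ADD r1<-Add1 | r0:Mul1,r1:Add1,r2:9,r3:7,r4:9,r5:6
c3: issue ADD r3<-Add2 | r0:Mul1,r1:Add1,r2:9,r3:Add2,r4:9,r5:6
c4: stall | r0:Mul1,r1:Add1,r2:9,r3:Add2,r4:9,r5:6
c5: stall | r0:Mul1,r1:Add1,r2:9,r3:Add2,r4:9,r5:6
c6: CDB Mul1=9; stall | r0:9,r1:Add1,r2:9,r3:Add2,r4:9,r5:6
c7: stall | r0:9,r1:Add1,r2:9,r3:Add2,r4:9,r5:6
c8: stall | r0:9,r1:Add1,r2:9,r3:Add2,r4:9,r5:6
c9: CDB Add1=15; issue ADD r5<-Add1 | r0:9,r1:15,r2:9,r3:Add2,r4:9,r5:Add1
c10: stall | r0:9,r1:15,r2:9,r3:Add2,r4:9,r5:Add1
c11: stall | r0:9,r1:15,r2:9,r3:Add2,r4:9,r5:Add1
c12: CDB Add1=30; issue SUB r4<-Add1 | r0:9,r1:15,r2:9,r3:Add2,r4:Add1,r5:30
c13: CDB Add2=24; issue SUB r3<-Add2 | r0:9,r1:15,r2:9,r3:Add2,r4:Add1,r5:30
c14: issue MUL r4<-Mul1 | r0:9,r1:15,r2:9,r3:Add2,r4:Mul1,r5:30
c15: issue MUL r4<-Mul2 | r0:9,r1:15,r2:9,r3:Add2,r4:Mul2,r5:30
c16: CDB Add1=-6; issue ADD r1<-Add1 | r0:9,r1:Add1,r2:9,r3:Add2,r4:Mul2,r5:30
c17: CDB Add2=-9 | r0:9,r1:Add1,r2:9,r3:-9,r4:Mul2,r5:30
c18: - | r0:9,r1:Add1,r2:9,r3:-9,r4:Mul2,r5:30
c19: - | r0:9,r1:Add1,r2:9,r3:-9,r4:Mul2,r5:30
c20: CDB Mul2=81 | r0:9,r1:Add1,r2:9,r3:-9,r4:81,r5:30
c21: CDB Mul1=-54 | r0:9,r1:Add1,r2:9,r3:-9,r4:81,r5:30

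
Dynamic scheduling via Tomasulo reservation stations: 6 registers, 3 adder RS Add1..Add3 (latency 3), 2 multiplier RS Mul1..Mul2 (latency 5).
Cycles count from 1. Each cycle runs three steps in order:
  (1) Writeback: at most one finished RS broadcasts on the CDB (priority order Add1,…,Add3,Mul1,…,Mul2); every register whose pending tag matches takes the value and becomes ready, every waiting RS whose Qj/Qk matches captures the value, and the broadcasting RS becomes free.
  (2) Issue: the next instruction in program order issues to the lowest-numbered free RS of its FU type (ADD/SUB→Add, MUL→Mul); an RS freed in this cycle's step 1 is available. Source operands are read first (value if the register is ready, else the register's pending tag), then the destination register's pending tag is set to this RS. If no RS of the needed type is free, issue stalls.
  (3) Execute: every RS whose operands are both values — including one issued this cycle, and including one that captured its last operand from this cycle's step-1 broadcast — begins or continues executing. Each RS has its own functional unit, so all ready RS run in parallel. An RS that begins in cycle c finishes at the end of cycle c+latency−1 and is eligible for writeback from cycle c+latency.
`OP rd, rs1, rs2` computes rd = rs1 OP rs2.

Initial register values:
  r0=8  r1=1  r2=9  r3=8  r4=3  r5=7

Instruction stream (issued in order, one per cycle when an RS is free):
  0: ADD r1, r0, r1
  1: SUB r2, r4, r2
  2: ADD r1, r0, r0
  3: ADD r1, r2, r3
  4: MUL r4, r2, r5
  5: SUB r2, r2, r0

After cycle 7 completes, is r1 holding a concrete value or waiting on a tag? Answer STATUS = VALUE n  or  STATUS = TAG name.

c1: issue ADD r1<-Add1 | r0:8,r1:Add1,r2:9,r3:8,r4:3,r5:7
c2: issue SUB r2<-Add2 | r0:8,r1:Add1,r2:Add2,r3:8,r4:3,r5:7
c3: issue ADD r1<-Add3 | r0:8,r1:Add3,r2:Add2,r3:8,r4:3,r5:7
c4: CDB Add1=9; issue ADD r1<-Add1 | r0:8,r1:Add1,r2:Add2,r3:8,r4:3,r5:7
c5: CDB Add2=-6; issue MUL r4<-Mul1 | r0:8,r1:Add1,r2:-6,r3:8,r4:Mul1,r5:7
c6: CDB Add3=16; issue SUB r2<-Add2 | r0:8,r1:Add1,r2:Add2,r3:8,r4:Mul1,r5:7
c7: - | r0:8,r1:Add1,r2:Add2,r3:8,r4:Mul1,r5:7

STATUS = TAG Add1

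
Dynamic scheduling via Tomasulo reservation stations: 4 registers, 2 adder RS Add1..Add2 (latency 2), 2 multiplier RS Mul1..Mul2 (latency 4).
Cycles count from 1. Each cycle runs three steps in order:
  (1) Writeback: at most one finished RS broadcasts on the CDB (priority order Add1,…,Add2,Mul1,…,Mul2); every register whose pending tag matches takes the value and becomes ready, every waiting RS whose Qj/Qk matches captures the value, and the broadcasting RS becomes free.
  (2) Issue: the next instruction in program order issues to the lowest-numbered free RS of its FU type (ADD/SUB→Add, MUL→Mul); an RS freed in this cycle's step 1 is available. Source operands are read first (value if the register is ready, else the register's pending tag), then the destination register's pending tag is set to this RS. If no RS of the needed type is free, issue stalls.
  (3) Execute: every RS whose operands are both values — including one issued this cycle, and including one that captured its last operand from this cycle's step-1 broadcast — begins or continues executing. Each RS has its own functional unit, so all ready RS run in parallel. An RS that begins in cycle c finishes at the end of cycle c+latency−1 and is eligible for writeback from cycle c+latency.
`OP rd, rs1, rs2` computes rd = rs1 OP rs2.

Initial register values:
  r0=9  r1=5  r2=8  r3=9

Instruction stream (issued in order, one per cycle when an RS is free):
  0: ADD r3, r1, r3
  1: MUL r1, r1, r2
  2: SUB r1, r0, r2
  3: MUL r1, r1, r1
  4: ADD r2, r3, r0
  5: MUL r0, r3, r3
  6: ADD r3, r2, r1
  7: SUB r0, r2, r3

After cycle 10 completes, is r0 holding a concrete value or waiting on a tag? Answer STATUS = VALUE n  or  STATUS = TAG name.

c1: issue ADD r3<-Add1 | r0:9,r1:5,r2:8,r3:Add1
c2: issue MUL r1<-Mul1 | r0:9,r1:Mul1,r2:8,r3:Add1
c3: CDB Add1=14; issue SUB r1<-Add1 | r0:9,r1:Add1,r2:8,r3:14
c4: issue MUL r1<-Mul2 | r0:9,r1:Mul2,r2:8,r3:14
c5: CDB Add1=1; issue ADD r2<-Add1 | r0:9,r1:Mul2,r2:Add1,r3:14
c6: CDB Mul1=40; issue MUL r0<-Mul1 | r0:Mul1,r1:Mul2,r2:Add1,r3:14
c7: CDB Add1=23; issue ADD r3<-Add1 | r0:Mul1,r1:Mul2,r2:23,r3:Add1
c8: issue SUB r0<-Add2 | r0:Add2,r1:Mul2,r2:23,r3:Add1
c9: CDB Mul2=1 | r0:Add2,r1:1,r2:23,r3:Add1
c10: CDB Mul1=196 | r0:Add2,r1:1,r2:23,r3:Add1

STATUS = TAG Add2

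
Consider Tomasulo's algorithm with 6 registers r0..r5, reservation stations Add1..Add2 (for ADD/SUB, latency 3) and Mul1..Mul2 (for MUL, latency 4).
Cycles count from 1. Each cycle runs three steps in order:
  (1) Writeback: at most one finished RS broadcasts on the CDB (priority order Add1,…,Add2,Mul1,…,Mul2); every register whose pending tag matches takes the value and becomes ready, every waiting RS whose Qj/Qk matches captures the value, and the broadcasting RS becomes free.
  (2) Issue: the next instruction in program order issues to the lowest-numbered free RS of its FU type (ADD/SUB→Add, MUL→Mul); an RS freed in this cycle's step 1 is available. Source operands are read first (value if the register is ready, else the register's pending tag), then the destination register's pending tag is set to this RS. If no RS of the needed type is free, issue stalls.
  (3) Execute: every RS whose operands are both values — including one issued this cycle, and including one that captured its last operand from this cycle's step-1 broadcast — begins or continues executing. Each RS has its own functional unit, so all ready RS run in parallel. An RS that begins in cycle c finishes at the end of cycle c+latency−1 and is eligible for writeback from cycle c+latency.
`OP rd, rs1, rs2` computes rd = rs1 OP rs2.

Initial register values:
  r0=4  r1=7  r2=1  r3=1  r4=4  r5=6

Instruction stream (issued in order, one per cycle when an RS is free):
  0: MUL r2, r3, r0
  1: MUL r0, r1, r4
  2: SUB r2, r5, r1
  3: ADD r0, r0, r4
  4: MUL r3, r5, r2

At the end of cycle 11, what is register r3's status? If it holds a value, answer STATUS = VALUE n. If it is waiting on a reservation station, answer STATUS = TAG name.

STATUS = VALUE -6

c1: issue MUL r2<-Mul1 | r0:4,r1:7,r2:Mul1,r3:1,r4:4,r5:6
c2: issue MUL r0<-Mul2 | r0:Mul2,r1:7,r2:Mul1,r3:1,r4:4,r5:6
c3: issue SUB r2<-Add1 | r0:Mul2,r1:7,r2:Add1,r3:1,r4:4,r5:6
c4: issue ADD r0<-Add2 | r0:Add2,r1:7,r2:Add1,r3:1,r4:4,r5:6
c5: CDB Mul1=4; issue MUL r3<-Mul1 | r0:Add2,r1:7,r2:Add1,r3:Mul1,r4:4,r5:6
c6: CDB Add1=-1 | r0:Add2,r1:7,r2:-1,r3:Mul1,r4:4,r5:6
c7: CDB Mul2=28 | r0:Add2,r1:7,r2:-1,r3:Mul1,r4:4,r5:6
c8: - | r0:Add2,r1:7,r2:-1,r3:Mul1,r4:4,r5:6
c9: - | r0:Add2,r1:7,r2:-1,r3:Mul1,r4:4,r5:6
c10: CDB Add2=32 | r0:32,r1:7,r2:-1,r3:Mul1,r4:4,r5:6
c11: CDB Mul1=-6 | r0:32,r1:7,r2:-1,r3:-6,r4:4,r5:6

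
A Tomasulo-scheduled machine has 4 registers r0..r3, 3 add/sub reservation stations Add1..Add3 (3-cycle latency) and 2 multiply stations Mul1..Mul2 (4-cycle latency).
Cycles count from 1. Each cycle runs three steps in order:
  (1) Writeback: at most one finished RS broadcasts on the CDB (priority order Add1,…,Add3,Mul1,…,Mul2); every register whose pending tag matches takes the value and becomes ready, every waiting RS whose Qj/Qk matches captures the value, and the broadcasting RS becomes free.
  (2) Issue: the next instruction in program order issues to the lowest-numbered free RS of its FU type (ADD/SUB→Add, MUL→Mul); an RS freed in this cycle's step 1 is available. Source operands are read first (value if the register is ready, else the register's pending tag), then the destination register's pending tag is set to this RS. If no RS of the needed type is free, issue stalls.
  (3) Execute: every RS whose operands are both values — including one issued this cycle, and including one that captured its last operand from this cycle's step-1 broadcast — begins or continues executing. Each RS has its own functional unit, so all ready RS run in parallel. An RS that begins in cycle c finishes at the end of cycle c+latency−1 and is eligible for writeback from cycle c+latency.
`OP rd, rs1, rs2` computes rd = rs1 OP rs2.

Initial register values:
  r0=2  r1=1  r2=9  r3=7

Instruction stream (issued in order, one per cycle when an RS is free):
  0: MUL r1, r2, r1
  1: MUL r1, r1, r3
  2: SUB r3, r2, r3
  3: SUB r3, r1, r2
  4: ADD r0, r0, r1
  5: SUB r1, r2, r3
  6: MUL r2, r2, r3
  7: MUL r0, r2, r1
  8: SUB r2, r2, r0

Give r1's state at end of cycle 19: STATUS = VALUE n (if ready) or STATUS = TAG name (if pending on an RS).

STATUS = VALUE -45

  c1: issue MUL r1<-Mul1  regs: r0:2,r1:Mul1,r2:9,r3:7
  c2: issue MUL r1<-Mul2  regs: r0:2,r1:Mul2,r2:9,r3:7
  c3: issue SUB r3<-Add1  regs: r0:2,r1:Mul2,r2:9,r3:Add1
  c4: issue SUB r3<-Add2  regs: r0:2,r1:Mul2,r2:9,r3:Add2
  c5: CDB Mul1=9; issue ADD r0<-Add3  regs: r0:Add3,r1:Mul2,r2:9,r3:Add2
  c6: CDB Add1=2; issue SUB r1<-Add1  regs: r0:Add3,r1:Add1,r2:9,r3:Add2
  c7: issue MUL r2<-Mul1  regs: r0:Add3,r1:Add1,r2:Mul1,r3:Add2
  c8: stall  regs: r0:Add3,r1:Add1,r2:Mul1,r3:Add2
  c9: CDB Mul2=63; issue MUL r0<-Mul2  regs: r0:Mul2,r1:Add1,r2:Mul1,r3:Add2
  c10: stall  regs: r0:Mul2,r1:Add1,r2:Mul1,r3:Add2
  c11: stall  regs: r0:Mul2,r1:Add1,r2:Mul1,r3:Add2
  c12: CDB Add2=54; issue SUB r2<-Add2  regs: r0:Mul2,r1:Add1,r2:Add2,r3:54
  c13: CDB Add3=65  regs: r0:Mul2,r1:Add1,r2:Add2,r3:54
  c14: -  regs: r0:Mul2,r1:Add1,r2:Add2,r3:54
  c15: CDB Add1=-45  regs: r0:Mul2,r1:-45,r2:Add2,r3:54
  c16: CDB Mul1=486  regs: r0:Mul2,r1:-45,r2:Add2,r3:54
  c17: -  regs: r0:Mul2,r1:-45,r2:Add2,r3:54
  c18: -  regs: r0:Mul2,r1:-45,r2:Add2,r3:54
  c19: -  regs: r0:Mul2,r1:-45,r2:Add2,r3:54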